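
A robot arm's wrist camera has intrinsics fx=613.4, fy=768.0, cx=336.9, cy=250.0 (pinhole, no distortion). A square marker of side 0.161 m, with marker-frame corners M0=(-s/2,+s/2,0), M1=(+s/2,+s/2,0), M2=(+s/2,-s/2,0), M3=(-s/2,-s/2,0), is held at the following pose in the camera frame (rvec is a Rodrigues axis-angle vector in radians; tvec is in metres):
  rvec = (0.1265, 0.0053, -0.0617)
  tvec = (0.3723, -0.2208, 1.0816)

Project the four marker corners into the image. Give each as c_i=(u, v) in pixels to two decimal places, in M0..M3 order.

c0=(503.62, 154.27) c1=(594.19, 147.21) c2=(593.36, 30.93) c3=(501.08, 38.28)

Intrinsics K: fx=613.4, fy=768.0, cx=336.9, cy=250.0
Marker side s = 0.161 m; corners in marker frame (Z=0):
  M0 = (-0.0805, +0.0805, 0)
  M1 = (+0.0805, +0.0805, 0)
  M2 = (+0.0805, -0.0805, 0)
  M3 = (-0.0805, -0.0805, 0)
rvec = (0.1265, 0.0053, -0.0617), |rvec| = θ = 0.14084 rad = 8.070°
Rodrigues: sinθ=0.14038, 1−cosθ=0.00990; R = I + sinθ·[k]× + (1−cosθ)·[k]×²:
    [+0.99809 +0.06183 +0.00139]
    [-0.06116 +0.99011 -0.12625]
    [-0.00918 +0.12592 +0.99200]
t = (0.3723, -0.2208, 1.0816) m
M0: Pc = R·M0+t = (+0.29693, -0.13617, +1.09248); u = 613.4·(+0.29693)/1.09248 + 336.9 = 503.6203, v = 768.0·(-0.13617)/1.09248 + 250.0 = 154.2720
M1: Pc = R·M1+t = (+0.45762, -0.14602, +1.09100); u = 613.4·(+0.45762)/1.09100 + 336.9 = 594.1931, v = 768.0·(-0.14602)/1.09100 + 250.0 = 147.2106
M2: Pc = R·M2+t = (+0.44767, -0.30543, +1.07072); u = 613.4·(+0.44767)/1.07072 + 336.9 = 593.3617, v = 768.0·(-0.30543)/1.07072 + 250.0 = 30.9256
M3: Pc = R·M3+t = (+0.28698, -0.29558, +1.07220); u = 613.4·(+0.28698)/1.07220 + 336.9 = 501.0775, v = 768.0·(-0.29558)/1.07220 + 250.0 = 38.2808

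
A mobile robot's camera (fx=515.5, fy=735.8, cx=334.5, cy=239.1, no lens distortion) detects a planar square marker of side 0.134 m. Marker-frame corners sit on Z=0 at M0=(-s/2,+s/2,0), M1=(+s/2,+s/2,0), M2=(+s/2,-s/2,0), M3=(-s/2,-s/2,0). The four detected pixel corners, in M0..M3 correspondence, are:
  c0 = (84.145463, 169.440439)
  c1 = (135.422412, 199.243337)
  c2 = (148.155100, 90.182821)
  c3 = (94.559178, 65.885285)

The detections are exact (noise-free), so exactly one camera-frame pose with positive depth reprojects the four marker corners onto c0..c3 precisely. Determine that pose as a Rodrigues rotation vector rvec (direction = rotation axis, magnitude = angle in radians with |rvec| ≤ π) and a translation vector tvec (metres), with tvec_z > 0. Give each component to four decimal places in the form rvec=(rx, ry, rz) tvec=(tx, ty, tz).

rvec=(0.1549, 0.4492, 0.2897) tvec=(-0.3872, -0.1327, 0.9080)

Intrinsics K: fx=515.5, fy=735.8, cx=334.5, cy=239.1
Marker side s = 0.134 m; corners in marker frame (Z=0):
  M0 = (-0.0670, +0.0670, 0)
  M1 = (+0.0670, +0.0670, 0)
  M2 = (+0.0670, -0.0670, 0)
  M3 = (-0.0670, -0.0670, 0)
Detected image corners:
  c0 = (84.145463, 169.440439) px
  c1 = (135.422412, 199.243337) px
  c2 = (148.155100, 90.182821) px
  c3 = (94.559178, 65.885285) px
Planar DLT: solve 8×8 A·h = b for H (H[2,2]=1):
  H  [+339.70351 -59.32867 +114.69824]
  H  [+143.75088 +823.12817 +131.60956]
  H  [-0.44543 +0.23172 +1.00000]
B = K⁻¹H; ‖b₁‖=1.101278, ‖b₂‖=1.101278; λ = 2/(‖b₁‖+‖b₂‖) = 0.908036, sign → tz>0 ⇒ λ=+0.908036
r₁ = λ·B[:,0] = (+0.86083,+0.30883,-0.40447); r₂ = λ·B[:,1] = (-0.24104,+0.94743,+0.21041)
r₃ = r₁×r₂ = (+0.44819,-0.08364,+0.89002); SVD([r₁ r₂ r₃]) → R = UVᵀ:
  R  [+0.86083 -0.24104 +0.44819]
  R  [+0.30883 +0.94743 -0.08364]
  R  [-0.40447 +0.21041 +0.89002]
t = (-0.38717, -0.13265, +0.90804) m
tr R = 2.698279; θ = arccos((tr R − 1)/2) = 0.556442 rad = 31.882°
axis k = ((R−Rᵀ)₃₂, (R−Rᵀ)₁₃, (R−Rᵀ)₂₁) / (2 sinθ) = (+0.278366, +0.807183, +0.520546)
rvec = θ·k = (+0.154895, +0.449150, +0.289654)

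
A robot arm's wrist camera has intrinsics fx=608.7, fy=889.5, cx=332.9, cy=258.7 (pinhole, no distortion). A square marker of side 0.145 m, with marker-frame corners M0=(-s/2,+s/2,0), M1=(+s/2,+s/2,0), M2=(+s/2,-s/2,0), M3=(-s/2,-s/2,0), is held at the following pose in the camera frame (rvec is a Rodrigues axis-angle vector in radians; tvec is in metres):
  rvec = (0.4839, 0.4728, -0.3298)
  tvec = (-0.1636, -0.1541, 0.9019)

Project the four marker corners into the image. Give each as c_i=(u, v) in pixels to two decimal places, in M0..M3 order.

c0=(209.91, 185.28) c1=(283.09, 151.71) c2=(236.95, 16.33) c3=(163.23, 62.74)

Intrinsics K: fx=608.7, fy=889.5, cx=332.9, cy=258.7
Marker side s = 0.145 m; corners in marker frame (Z=0):
  M0 = (-0.0725, +0.0725, 0)
  M1 = (+0.0725, +0.0725, 0)
  M2 = (+0.0725, -0.0725, 0)
  M3 = (-0.0725, -0.0725, 0)
rvec = (0.4839, 0.4728, -0.3298), |rvec| = θ = 0.75264 rad = 43.123°
Rodrigues: sinθ=0.68357, 1−cosθ=0.27011; R = I + sinθ·[k]× + (1−cosθ)·[k]×²:
    [+0.84154 +0.40863 +0.35331]
    [-0.19044 +0.83648 -0.51384]
    [-0.50551 +0.36514 +0.78175]
t = (-0.1636, -0.1541, 0.9019) m
M0: Pc = R·M0+t = (-0.19499, -0.07965, +0.96502); u = 608.7·(-0.19499)/0.96502 + 332.9 = 209.9099, v = 889.5·(-0.07965)/0.96502 + 258.7 = 185.2848
M1: Pc = R·M1+t = (-0.07296, -0.10726, +0.89172); u = 608.7·(-0.07296)/0.89172 + 332.9 = 283.0949, v = 889.5·(-0.10726)/0.89172 + 258.7 = 151.7054
M2: Pc = R·M2+t = (-0.13221, -0.22855, +0.83878); u = 608.7·(-0.13221)/0.83878 + 332.9 = 236.9527, v = 889.5·(-0.22855)/0.83878 + 258.7 = 16.3277
M3: Pc = R·M3+t = (-0.25424, -0.20094, +0.91208); u = 608.7·(-0.25424)/0.91208 + 332.9 = 163.2276, v = 889.5·(-0.20094)/0.91208 + 258.7 = 62.7359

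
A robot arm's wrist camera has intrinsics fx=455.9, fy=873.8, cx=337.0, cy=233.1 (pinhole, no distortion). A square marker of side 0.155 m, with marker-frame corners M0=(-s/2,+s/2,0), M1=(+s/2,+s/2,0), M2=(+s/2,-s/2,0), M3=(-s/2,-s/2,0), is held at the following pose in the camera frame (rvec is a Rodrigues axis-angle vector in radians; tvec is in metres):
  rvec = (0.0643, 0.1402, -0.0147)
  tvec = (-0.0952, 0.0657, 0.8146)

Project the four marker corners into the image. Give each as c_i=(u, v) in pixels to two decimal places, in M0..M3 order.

c0=(243.42, 384.44) c1=(327.42, 386.81) c2=(325.61, 219.52) c3=(240.65, 221.55)

Intrinsics K: fx=455.9, fy=873.8, cx=337.0, cy=233.1
Marker side s = 0.155 m; corners in marker frame (Z=0):
  M0 = (-0.0775, +0.0775, 0)
  M1 = (+0.0775, +0.0775, 0)
  M2 = (+0.0775, -0.0775, 0)
  M3 = (-0.0775, -0.0775, 0)
rvec = (0.0643, 0.1402, -0.0147), |rvec| = θ = 0.15494 rad = 8.877°
Rodrigues: sinθ=0.15432, 1−cosθ=0.01198; R = I + sinθ·[k]× + (1−cosθ)·[k]×²:
    [+0.99008 +0.01914 +0.13917]
    [-0.01014 +0.99783 -0.06507]
    [-0.14011 +0.06301 +0.98813]
t = (-0.0952, 0.0657, 0.8146) m
M0: Pc = R·M0+t = (-0.17045, +0.14382, +0.83034); u = 455.9·(-0.17045)/0.83034 + 337.0 = 243.4153, v = 873.8·(+0.14382)/0.83034 + 233.1 = 384.4448
M1: Pc = R·M1+t = (-0.01699, +0.14225, +0.80863); u = 455.9·(-0.01699)/0.80863 + 337.0 = 327.4238, v = 873.8·(+0.14225)/0.80863 + 233.1 = 386.8107
M2: Pc = R·M2+t = (-0.01995, -0.01242, +0.79886); u = 455.9·(-0.01995)/0.79886 + 337.0 = 325.6137, v = 873.8·(-0.01242)/0.79886 + 233.1 = 219.5172
M3: Pc = R·M3+t = (-0.17341, -0.01085, +0.82057); u = 455.9·(-0.17341)/0.82057 + 337.0 = 240.6532, v = 873.8·(-0.01085)/0.82057 + 233.1 = 221.5508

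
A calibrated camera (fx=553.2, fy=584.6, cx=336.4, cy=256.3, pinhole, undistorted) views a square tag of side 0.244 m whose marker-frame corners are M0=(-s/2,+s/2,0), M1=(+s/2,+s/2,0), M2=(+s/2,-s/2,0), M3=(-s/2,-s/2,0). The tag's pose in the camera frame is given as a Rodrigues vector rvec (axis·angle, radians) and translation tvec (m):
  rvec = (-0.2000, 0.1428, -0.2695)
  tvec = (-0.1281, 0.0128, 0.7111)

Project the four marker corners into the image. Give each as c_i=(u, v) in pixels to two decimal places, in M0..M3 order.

c0=(166.92, 391.75) c1=(351.83, 338.29) c2=(304.18, 146.18) c3=(133.91, 202.96)

Intrinsics K: fx=553.2, fy=584.6, cx=336.4, cy=256.3
Marker side s = 0.244 m; corners in marker frame (Z=0):
  M0 = (-0.1220, +0.1220, 0)
  M1 = (+0.1220, +0.1220, 0)
  M2 = (+0.1220, -0.1220, 0)
  M3 = (-0.1220, -0.1220, 0)
rvec = (-0.2000, 0.1428, -0.2695), |rvec| = θ = 0.36472 rad = 20.897°
Rodrigues: sinθ=0.35669, 1−cosθ=0.06578; R = I + sinθ·[k]× + (1−cosθ)·[k]×²:
    [+0.95400 +0.24944 +0.16631]
    [-0.27769 +0.94431 +0.17657]
    [-0.11300 -0.21463 +0.97014]
t = (-0.1281, 0.0128, 0.7111) m
M0: Pc = R·M0+t = (-0.21406, +0.16188, +0.69870); u = 553.2·(-0.21406)/0.69870 + 336.4 = 166.9201, v = 584.6·(+0.16188)/0.69870 + 256.3 = 391.7468
M1: Pc = R·M1+t = (+0.01872, +0.09413, +0.67113); u = 553.2·(+0.01872)/0.67113 + 336.4 = 351.8308, v = 584.6·(+0.09413)/0.67113 + 256.3 = 338.2916
M2: Pc = R·M2+t = (-0.04214, -0.13628, +0.72350); u = 553.2·(-0.04214)/0.72350 + 336.4 = 304.1762, v = 584.6·(-0.13628)/0.72350 + 256.3 = 146.1806
M3: Pc = R·M3+t = (-0.27492, -0.06853, +0.75107); u = 553.2·(-0.27492)/0.75107 + 336.4 = 133.9079, v = 584.6·(-0.06853)/0.75107 + 256.3 = 202.9612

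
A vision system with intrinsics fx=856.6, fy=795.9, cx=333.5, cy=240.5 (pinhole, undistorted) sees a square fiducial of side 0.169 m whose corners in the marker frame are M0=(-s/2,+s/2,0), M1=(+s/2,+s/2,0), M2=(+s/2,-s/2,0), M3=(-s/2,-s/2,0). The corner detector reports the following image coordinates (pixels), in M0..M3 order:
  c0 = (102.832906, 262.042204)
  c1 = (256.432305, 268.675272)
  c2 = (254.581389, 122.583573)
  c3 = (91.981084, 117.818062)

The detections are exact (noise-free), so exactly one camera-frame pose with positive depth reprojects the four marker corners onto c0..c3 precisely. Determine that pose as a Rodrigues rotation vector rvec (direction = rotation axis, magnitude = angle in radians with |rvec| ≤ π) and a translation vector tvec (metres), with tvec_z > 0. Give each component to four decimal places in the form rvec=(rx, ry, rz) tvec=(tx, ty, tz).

rvec=(0.3102, 0.0866, 0.0303) tvec=(-0.1654, -0.0516, 0.8991)

Intrinsics K: fx=856.6, fy=795.9, cx=333.5, cy=240.5
Marker side s = 0.169 m; corners in marker frame (Z=0):
  M0 = (-0.0845, +0.0845, 0)
  M1 = (+0.0845, +0.0845, 0)
  M2 = (+0.0845, -0.0845, 0)
  M3 = (-0.0845, -0.0845, 0)
Detected image corners:
  c0 = (102.832906, 262.042204) px
  c1 = (256.432305, 268.675272) px
  c2 = (254.581389, 122.583573) px
  c3 = (91.981084, 117.818062) px
Planar DLT: solve 8×8 A·h = b for H (H[2,2]=1):
  H  [+918.94374 +97.86170 +175.95048]
  H  [+16.62953 +924.51651 +194.84630]
  H  [-0.08950 +0.34047 +1.00000]
B = K⁻¹H; ‖b₁‖=1.112267, ‖b₂‖=1.112267; λ = 2/(‖b₁‖+‖b₂‖) = 0.899065, sign → tz>0 ⇒ λ=+0.899065
r₁ = λ·B[:,0] = (+0.99583,+0.04310,-0.08046); r₂ = λ·B[:,1] = (-0.01646,+0.95186,+0.30610)
r₃ = r₁×r₂ = (+0.08978,-0.30350,+0.94859); SVD([r₁ r₂ r₃]) → R = UVᵀ:
  R  [+0.99583 -0.01646 +0.08978]
  R  [+0.04310 +0.95186 -0.30350]
  R  [-0.08046 +0.30610 +0.94859]
t = (-0.16536, -0.05157, +0.89906) m
tr R = 2.896273; θ = arccos((tr R − 1)/2) = 0.323476 rad = 18.534°
axis k = ((R−Rᵀ)₃₂, (R−Rᵀ)₁₃, (R−Rᵀ)₂₁) / (2 sinθ) = (+0.958910, +0.267794, +0.093690)
rvec = θ·k = (+0.310184, +0.086625, +0.030306)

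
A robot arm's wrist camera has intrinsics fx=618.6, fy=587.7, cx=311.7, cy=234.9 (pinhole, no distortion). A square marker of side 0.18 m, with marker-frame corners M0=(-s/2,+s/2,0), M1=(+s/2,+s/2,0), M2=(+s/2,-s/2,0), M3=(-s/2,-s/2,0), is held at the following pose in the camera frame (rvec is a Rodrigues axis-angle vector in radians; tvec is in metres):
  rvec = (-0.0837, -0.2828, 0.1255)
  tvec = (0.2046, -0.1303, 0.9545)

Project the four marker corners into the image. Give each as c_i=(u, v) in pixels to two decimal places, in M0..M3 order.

c0=(384.80, 200.78) c1=(490.43, 217.24) c2=(499.76, 111.70) c3=(396.63, 90.04)

Intrinsics K: fx=618.6, fy=587.7, cx=311.7, cy=234.9
Marker side s = 0.18 m; corners in marker frame (Z=0):
  M0 = (-0.0900, +0.0900, 0)
  M1 = (+0.0900, +0.0900, 0)
  M2 = (+0.0900, -0.0900, 0)
  M3 = (-0.0900, -0.0900, 0)
rvec = (-0.0837, -0.2828, 0.1255), |rvec| = θ = 0.32052 rad = 18.364°
Rodrigues: sinθ=0.31506, 1−cosθ=0.05093; R = I + sinθ·[k]× + (1−cosθ)·[k]×²:
    [+0.95255 -0.11163 -0.28319]
    [+0.13510 +0.98872 +0.06468]
    [+0.27278 -0.09987 +0.95688]
t = (0.2046, -0.1303, 0.9545) m
M0: Pc = R·M0+t = (+0.10882, -0.05347, +0.92096); u = 618.6·(+0.10882)/0.92096 + 311.7 = 384.7961, v = 587.7·(-0.05347)/0.92096 + 234.9 = 200.7763
M1: Pc = R·M1+t = (+0.28028, -0.02916, +0.97006); u = 618.6·(+0.28028)/0.97006 + 311.7 = 490.4338, v = 587.7·(-0.02916)/0.97006 + 234.9 = 217.2358
M2: Pc = R·M2+t = (+0.30038, -0.20713, +0.98804); u = 618.6·(+0.30038)/0.98804 + 311.7 = 499.7620, v = 587.7·(-0.20713)/0.98804 + 234.9 = 111.6983
M3: Pc = R·M3+t = (+0.12892, -0.23144, +0.93894); u = 618.6·(+0.12892)/0.93894 + 311.7 = 396.6346, v = 587.7·(-0.23144)/0.93894 + 234.9 = 90.0350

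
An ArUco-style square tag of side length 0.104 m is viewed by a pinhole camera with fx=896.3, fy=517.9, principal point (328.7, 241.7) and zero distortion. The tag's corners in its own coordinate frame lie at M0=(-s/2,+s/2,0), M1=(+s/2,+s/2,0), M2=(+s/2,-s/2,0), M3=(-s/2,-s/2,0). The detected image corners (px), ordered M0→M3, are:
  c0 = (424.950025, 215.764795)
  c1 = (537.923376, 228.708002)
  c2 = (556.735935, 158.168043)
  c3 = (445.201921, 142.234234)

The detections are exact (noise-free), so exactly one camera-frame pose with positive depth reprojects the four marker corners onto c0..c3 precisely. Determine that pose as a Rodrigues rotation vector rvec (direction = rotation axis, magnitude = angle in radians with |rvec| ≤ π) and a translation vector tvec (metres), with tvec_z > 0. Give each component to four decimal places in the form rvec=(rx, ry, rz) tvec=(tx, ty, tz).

rvec=(-0.0131, -0.3083, 0.1661) tvec=(0.1342, -0.0786, 0.7347)

Intrinsics K: fx=896.3, fy=517.9, cx=328.7, cy=241.7
Marker side s = 0.104 m; corners in marker frame (Z=0):
  M0 = (-0.0520, +0.0520, 0)
  M1 = (+0.0520, +0.0520, 0)
  M2 = (+0.0520, -0.0520, 0)
  M3 = (-0.0520, -0.0520, 0)
Detected image corners:
  c0 = (424.950025, 215.764795) px
  c1 = (537.923376, 228.708002) px
  c2 = (556.735935, 158.168043) px
  c3 = (445.201921, 142.234234) px
Planar DLT: solve 8×8 A·h = b for H (H[2,2]=1):
  H  [+1280.54839 -213.21319 +492.42474]
  H  [+215.14898 +682.65401 +186.27512]
  H  [+0.40962 -0.05202 +1.00000]
B = K⁻¹H; ‖b₁‖=1.361105, ‖b₂‖=1.361105; λ = 2/(‖b₁‖+‖b₂‖) = 0.734697, sign → tz>0 ⇒ λ=+0.734697
r₁ = λ·B[:,0] = (+0.93930,+0.16476,+0.30094); r₂ = λ·B[:,1] = (-0.16076,+0.98625,-0.03822)
r₃ = r₁×r₂ = (-0.30310,-0.01248,+0.95288); SVD([r₁ r₂ r₃]) → R = UVᵀ:
  R  [+0.93930 -0.16076 -0.30310]
  R  [+0.16476 +0.98625 -0.01248]
  R  [+0.30094 -0.03822 +0.95288]
t = (+0.13421, -0.07863, +0.73470) m
tr R = 2.878430; θ = arccos((tr R − 1)/2) = 0.350459 rad = 20.080°
axis k = ((R−Rᵀ)₃₂, (R−Rᵀ)₁₃, (R−Rᵀ)₂₁) / (2 sinθ) = (-0.037478, -0.879693, +0.474063)
rvec = θ·k = (-0.013135, -0.308296, +0.166140)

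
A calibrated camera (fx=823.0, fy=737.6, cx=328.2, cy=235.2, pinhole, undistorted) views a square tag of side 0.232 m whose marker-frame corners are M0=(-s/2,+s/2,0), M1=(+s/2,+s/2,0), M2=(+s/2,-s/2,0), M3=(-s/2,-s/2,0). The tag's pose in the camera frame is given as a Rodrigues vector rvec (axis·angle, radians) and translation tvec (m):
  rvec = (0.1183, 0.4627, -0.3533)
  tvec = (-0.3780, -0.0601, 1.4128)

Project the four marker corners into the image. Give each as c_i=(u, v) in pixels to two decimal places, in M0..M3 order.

c0=(85.57, 277.17) c1=(183.72, 241.99) c2=(132.31, 124.35) c3=(37.39, 168.23)

Intrinsics K: fx=823.0, fy=737.6, cx=328.2, cy=235.2
Marker side s = 0.232 m; corners in marker frame (Z=0):
  M0 = (-0.1160, +0.1160, 0)
  M1 = (+0.1160, +0.1160, 0)
  M2 = (+0.1160, -0.1160, 0)
  M3 = (-0.1160, -0.1160, 0)
rvec = (0.1183, 0.4627, -0.3533), |rvec| = θ = 0.59406 rad = 34.037°
Rodrigues: sinθ=0.55973, 1−cosθ=0.17132; R = I + sinθ·[k]× + (1−cosθ)·[k]×²:
    [+0.83547 +0.35946 +0.41567]
    [-0.30631 +0.93261 -0.19082]
    [-0.45625 +0.03210 +0.88927]
t = (-0.3780, -0.0601, 1.4128) m
M0: Pc = R·M0+t = (-0.43322, +0.08361, +1.46945); u = 823.0·(-0.43322)/1.46945 + 328.2 = 85.5662, v = 737.6·(+0.08361)/1.46945 + 235.2 = 277.1709
M1: Pc = R·M1+t = (-0.23939, +0.01255, +1.36360); u = 823.0·(-0.23939)/1.36360 + 328.2 = 183.7170, v = 737.6·(+0.01255)/1.36360 + 235.2 = 241.9890
M2: Pc = R·M2+t = (-0.32278, -0.20381, +1.35615); u = 823.0·(-0.32278)/1.35615 + 328.2 = 132.3147, v = 737.6·(-0.20381)/1.35615 + 235.2 = 124.3468
M3: Pc = R·M3+t = (-0.51661, -0.13275, +1.46200); u = 823.0·(-0.51661)/1.46200 + 328.2 = 37.3855, v = 737.6·(-0.13275)/1.46200 + 235.2 = 168.2254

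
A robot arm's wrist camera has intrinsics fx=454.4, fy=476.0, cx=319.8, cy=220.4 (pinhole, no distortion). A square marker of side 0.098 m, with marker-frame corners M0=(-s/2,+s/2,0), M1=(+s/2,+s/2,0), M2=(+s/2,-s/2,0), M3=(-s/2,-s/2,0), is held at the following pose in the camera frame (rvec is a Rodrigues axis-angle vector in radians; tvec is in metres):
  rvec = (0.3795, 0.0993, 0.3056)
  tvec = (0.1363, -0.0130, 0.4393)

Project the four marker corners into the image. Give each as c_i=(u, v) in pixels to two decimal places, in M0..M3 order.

c0=(395.23, 235.96) c1=(488.57, 267.97) c2=(532.74, 173.77) c3=(430.80, 139.79)

Intrinsics K: fx=454.4, fy=476.0, cx=319.8, cy=220.4
Marker side s = 0.098 m; corners in marker frame (Z=0):
  M0 = (-0.0490, +0.0490, 0)
  M1 = (+0.0490, +0.0490, 0)
  M2 = (+0.0490, -0.0490, 0)
  M3 = (-0.0490, -0.0490, 0)
rvec = (0.3795, 0.0993, 0.3056), |rvec| = θ = 0.49726 rad = 28.491°
Rodrigues: sinθ=0.47702, 1−cosθ=0.12111; R = I + sinθ·[k]× + (1−cosθ)·[k]×²:
    [+0.94943 -0.27470 +0.15206]
    [+0.31162 +0.88372 -0.34919]
    [-0.03846 +0.37892 +0.92463]
t = (0.1363, -0.0130, 0.4393) m
M0: Pc = R·M0+t = (+0.07632, +0.01503, +0.45975); u = 454.4·(+0.07632)/0.45975 + 319.8 = 395.2292, v = 476.0·(+0.01503)/0.45975 + 220.4 = 235.9643
M1: Pc = R·M1+t = (+0.16936, +0.04557, +0.45598); u = 454.4·(+0.16936)/0.45598 + 319.8 = 488.5738, v = 476.0·(+0.04557)/0.45598 + 220.4 = 267.9721
M2: Pc = R·M2+t = (+0.19628, -0.04103, +0.41885); u = 454.4·(+0.19628)/0.41885 + 319.8 = 532.7426, v = 476.0·(-0.04103)/0.41885 + 220.4 = 173.7681
M3: Pc = R·M3+t = (+0.10324, -0.07157, +0.42262); u = 454.4·(+0.10324)/0.42262 + 319.8 = 430.8024, v = 476.0·(-0.07157)/0.42262 + 220.4 = 139.7880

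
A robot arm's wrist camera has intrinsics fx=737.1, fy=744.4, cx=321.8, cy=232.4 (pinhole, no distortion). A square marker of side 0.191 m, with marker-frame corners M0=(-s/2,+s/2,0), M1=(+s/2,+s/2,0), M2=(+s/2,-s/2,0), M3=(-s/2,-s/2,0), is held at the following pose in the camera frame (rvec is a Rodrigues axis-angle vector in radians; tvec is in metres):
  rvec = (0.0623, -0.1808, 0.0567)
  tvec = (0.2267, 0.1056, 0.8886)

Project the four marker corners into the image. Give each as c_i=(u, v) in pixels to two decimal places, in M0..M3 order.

Intrinsics K: fx=737.1, fy=744.4, cx=321.8, cy=232.4
Marker side s = 0.191 m; corners in marker frame (Z=0):
  M0 = (-0.0955, +0.0955, 0)
  M1 = (+0.0955, +0.0955, 0)
  M2 = (+0.0955, -0.0955, 0)
  M3 = (-0.0955, -0.0955, 0)
rvec = (0.0623, -0.1808, 0.0567), |rvec| = θ = 0.19946 rad = 11.428°
Rodrigues: sinθ=0.19814, 1−cosθ=0.01983; R = I + sinθ·[k]× + (1−cosθ)·[k]×²:
    [+0.98211 -0.06194 -0.17784]
    [+0.05071 +0.99646 -0.06700]
    [+0.18136 +0.05678 +0.98178]
t = (0.2267, 0.1056, 0.8886) m
M0: Pc = R·M0+t = (+0.12699, +0.19592, +0.87670); u = 737.1·(+0.12699)/0.87670 + 321.8 = 428.5717, v = 744.4·(+0.19592)/0.87670 + 232.4 = 398.7534
M1: Pc = R·M1+t = (+0.31458, +0.20561, +0.91134); u = 737.1·(+0.31458)/0.91134 + 321.8 = 576.2313, v = 744.4·(+0.20561)/0.91134 + 232.4 = 400.3418
M2: Pc = R·M2+t = (+0.32641, +0.01528, +0.90050); u = 737.1·(+0.32641)/0.90050 + 321.8 = 588.9790, v = 744.4·(+0.01528)/0.90050 + 232.4 = 245.0318
M3: Pc = R·M3+t = (+0.13882, +0.00559, +0.86586); u = 737.1·(+0.13882)/0.86586 + 321.8 = 439.9800, v = 744.4·(+0.00559)/0.86586 + 232.4 = 237.2100

c0=(428.57, 398.75) c1=(576.23, 400.34) c2=(588.98, 245.03) c3=(439.98, 237.21)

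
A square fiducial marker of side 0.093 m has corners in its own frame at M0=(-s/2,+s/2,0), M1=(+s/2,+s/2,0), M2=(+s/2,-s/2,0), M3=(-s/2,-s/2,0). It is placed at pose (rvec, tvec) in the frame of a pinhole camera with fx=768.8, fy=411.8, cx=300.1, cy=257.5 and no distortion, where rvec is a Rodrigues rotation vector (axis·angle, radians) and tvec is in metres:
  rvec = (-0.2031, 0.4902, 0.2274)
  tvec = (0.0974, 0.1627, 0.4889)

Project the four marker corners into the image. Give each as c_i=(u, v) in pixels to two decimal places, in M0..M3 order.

c0=(368.98, 420.03) c1=(509.14, 449.87) c2=(543.31, 367.30) c3=(403.64, 345.41)

Intrinsics K: fx=768.8, fy=411.8, cx=300.1, cy=257.5
Marker side s = 0.093 m; corners in marker frame (Z=0):
  M0 = (-0.0465, +0.0465, 0)
  M1 = (+0.0465, +0.0465, 0)
  M2 = (+0.0465, -0.0465, 0)
  M3 = (-0.0465, -0.0465, 0)
rvec = (-0.2031, 0.4902, 0.2274), |rvec| = θ = 0.57728 rad = 33.076°
Rodrigues: sinθ=0.54575, 1−cosθ=0.16205; R = I + sinθ·[k]× + (1−cosθ)·[k]×²:
    [+0.85801 -0.26339 +0.44096]
    [+0.16657 +0.95480 +0.24621]
    [-0.48588 -0.13780 +0.86309]
t = (0.0974, 0.1627, 0.4889) m
M0: Pc = R·M0+t = (+0.04526, +0.19935, +0.50509); u = 768.8·(+0.04526)/0.50509 + 300.1 = 368.9835, v = 411.8·(+0.19935)/0.50509 + 257.5 = 420.0337
M1: Pc = R·M1+t = (+0.12505, +0.21484, +0.45990); u = 768.8·(+0.12505)/0.45990 + 300.1 = 509.1420, v = 411.8·(+0.21484)/0.45990 + 257.5 = 449.8738
M2: Pc = R·M2+t = (+0.14954, +0.12605, +0.47271); u = 768.8·(+0.14954)/0.47271 + 300.1 = 543.3129, v = 411.8·(+0.12605)/0.47271 + 257.5 = 367.3047
M3: Pc = R·M3+t = (+0.06975, +0.11056, +0.51790); u = 768.8·(+0.06975)/0.51790 + 300.1 = 403.6412, v = 411.8·(+0.11056)/0.51790 + 257.5 = 345.4072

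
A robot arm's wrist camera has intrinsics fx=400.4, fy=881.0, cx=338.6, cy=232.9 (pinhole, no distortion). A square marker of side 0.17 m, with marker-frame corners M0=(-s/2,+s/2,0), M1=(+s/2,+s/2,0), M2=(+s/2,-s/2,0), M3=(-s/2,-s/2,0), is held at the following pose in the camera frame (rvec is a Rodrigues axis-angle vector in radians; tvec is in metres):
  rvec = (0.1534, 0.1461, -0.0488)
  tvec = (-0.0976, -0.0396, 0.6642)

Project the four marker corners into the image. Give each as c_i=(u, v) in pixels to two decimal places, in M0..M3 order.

c0=(236.08, 293.56) c1=(333.45, 287.46) c2=(326.90, 58.24) c3=(226.08, 73.29)

Intrinsics K: fx=400.4, fy=881.0, cx=338.6, cy=232.9
Marker side s = 0.17 m; corners in marker frame (Z=0):
  M0 = (-0.0850, +0.0850, 0)
  M1 = (+0.0850, +0.0850, 0)
  M2 = (+0.0850, -0.0850, 0)
  M3 = (-0.0850, -0.0850, 0)
rvec = (0.1534, 0.1461, -0.0488), |rvec| = θ = 0.21739 rad = 12.456°
Rodrigues: sinθ=0.21568, 1−cosθ=0.02354; R = I + sinθ·[k]× + (1−cosθ)·[k]×²:
    [+0.98818 +0.05958 +0.14122]
    [-0.03725 +0.98709 -0.15575]
    [-0.14868 +0.14864 +0.97765]
t = (-0.0976, -0.0396, 0.6642) m
M0: Pc = R·M0+t = (-0.17653, +0.04747, +0.68947); u = 400.4·(-0.17653)/0.68947 + 338.6 = 236.0822, v = 881.0·(+0.04747)/0.68947 + 232.9 = 293.5562
M1: Pc = R·M1+t = (-0.00854, +0.04114, +0.66420); u = 400.4·(-0.00854)/0.66420 + 338.6 = 333.4516, v = 881.0·(+0.04114)/0.66420 + 232.9 = 287.4639
M2: Pc = R·M2+t = (-0.01867, -0.12667, +0.63893); u = 400.4·(-0.01867)/0.63893 + 338.6 = 326.9009, v = 881.0·(-0.12667)/0.63893 + 232.9 = 58.2386
M3: Pc = R·M3+t = (-0.18666, -0.12034, +0.66420); u = 400.4·(-0.18666)/0.66420 + 338.6 = 226.0763, v = 881.0·(-0.12034)/0.66420 + 232.9 = 73.2856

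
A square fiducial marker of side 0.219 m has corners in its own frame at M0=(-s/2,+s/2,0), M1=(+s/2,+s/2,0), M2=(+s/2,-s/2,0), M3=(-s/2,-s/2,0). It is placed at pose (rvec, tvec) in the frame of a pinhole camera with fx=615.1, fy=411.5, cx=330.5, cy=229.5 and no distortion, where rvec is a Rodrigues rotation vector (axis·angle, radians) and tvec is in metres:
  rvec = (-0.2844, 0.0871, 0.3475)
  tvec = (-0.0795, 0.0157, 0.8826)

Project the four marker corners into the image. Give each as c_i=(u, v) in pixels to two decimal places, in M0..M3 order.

Intrinsics K: fx=615.1, fy=411.5, cx=330.5, cy=229.5
Marker side s = 0.219 m; corners in marker frame (Z=0):
  M0 = (-0.1095, +0.1095, 0)
  M1 = (+0.1095, +0.1095, 0)
  M2 = (+0.1095, -0.1095, 0)
  M3 = (-0.1095, -0.1095, 0)
rvec = (-0.2844, 0.0871, 0.3475), |rvec| = θ = 0.45741 rad = 26.208°
Rodrigues: sinθ=0.44163, 1−cosθ=0.10280; R = I + sinθ·[k]× + (1−cosθ)·[k]×²:
    [+0.93694 -0.34768 +0.03554]
    [+0.32334 +0.90093 +0.28946]
    [-0.13265 -0.25971 +0.95653]
t = (-0.0795, 0.0157, 0.8826) m
M0: Pc = R·M0+t = (-0.22017, +0.07895, +0.86869); u = 615.1·(-0.22017)/0.86869 + 330.5 = 174.6049, v = 411.5·(+0.07895)/0.86869 + 229.5 = 266.8970
M1: Pc = R·M1+t = (-0.01498, +0.14976, +0.83964); u = 615.1·(-0.01498)/0.83964 + 330.5 = 319.5289, v = 411.5·(+0.14976)/0.83964 + 229.5 = 302.8948
M2: Pc = R·M2+t = (+0.06117, -0.04755, +0.89651); u = 615.1·(+0.06117)/0.89651 + 330.5 = 372.4660, v = 411.5·(-0.04755)/0.89651 + 229.5 = 207.6764
M3: Pc = R·M3+t = (-0.14402, -0.11836, +0.92556); u = 615.1·(-0.14402)/0.92556 + 330.5 = 234.7863, v = 411.5·(-0.11836)/0.92556 + 229.5 = 176.8793

c0=(174.60, 266.90) c1=(319.53, 302.89) c2=(372.47, 207.68) c3=(234.79, 176.88)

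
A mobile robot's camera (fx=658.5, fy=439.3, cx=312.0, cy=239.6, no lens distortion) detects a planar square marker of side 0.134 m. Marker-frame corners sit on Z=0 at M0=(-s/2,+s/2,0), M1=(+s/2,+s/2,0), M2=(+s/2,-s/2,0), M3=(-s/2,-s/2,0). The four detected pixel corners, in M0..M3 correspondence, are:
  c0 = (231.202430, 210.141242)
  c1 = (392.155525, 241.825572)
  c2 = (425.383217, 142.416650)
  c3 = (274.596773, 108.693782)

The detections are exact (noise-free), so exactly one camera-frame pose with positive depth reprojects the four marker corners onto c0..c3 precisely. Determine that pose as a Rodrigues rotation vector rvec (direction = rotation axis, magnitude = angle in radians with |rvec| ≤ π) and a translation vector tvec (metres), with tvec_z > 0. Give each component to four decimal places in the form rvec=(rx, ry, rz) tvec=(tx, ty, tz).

rvec=(-0.2037, -0.1845, 0.2630) tvec=(0.0170, -0.0791, 0.5352)

Intrinsics K: fx=658.5, fy=439.3, cx=312.0, cy=239.6
Marker side s = 0.134 m; corners in marker frame (Z=0):
  M0 = (-0.0670, +0.0670, 0)
  M1 = (+0.0670, +0.0670, 0)
  M2 = (+0.0670, -0.0670, 0)
  M3 = (-0.0670, -0.0670, 0)
Detected image corners:
  c0 = (231.202430, 210.141242) px
  c1 = (392.155525, 241.825572) px
  c2 = (425.383217, 142.416650) px
  c3 = (274.596773, 108.693782) px
Planar DLT: solve 8×8 A·h = b for H (H[2,2]=1):
  H  [+1257.10434 -422.87040 +332.86735]
  H  [+294.71752 +676.16081 +174.68348]
  H  [+0.28702 -0.41621 +1.00000]
B = K⁻¹H; ‖b₁‖=1.868325, ‖b₂‖=1.868325; λ = 2/(‖b₁‖+‖b₂‖) = 0.535239, sign → tz>0 ⇒ λ=+0.535239
r₁ = λ·B[:,0] = (+0.94901,+0.27529,+0.15362); r₂ = λ·B[:,1] = (-0.23817,+0.94533,-0.22277)
r₃ = r₁×r₂ = (-0.20655,+0.17482,+0.96269); SVD([r₁ r₂ r₃]) → R = UVᵀ:
  R  [+0.94901 -0.23817 -0.20655]
  R  [+0.27529 +0.94533 +0.17482]
  R  [+0.15362 -0.22277 +0.96269]
t = (+0.01696, -0.07909, +0.53524) m
tr R = 2.857028; θ = arccos((tr R − 1)/2) = 0.380406 rad = 21.796°
axis k = ((R−Rᵀ)₃₂, (R−Rᵀ)₁₃, (R−Rᵀ)₂₁) / (2 sinθ) = (-0.535415, -0.485020, +0.691438)
rvec = θ·k = (-0.203675, -0.184505, +0.263027)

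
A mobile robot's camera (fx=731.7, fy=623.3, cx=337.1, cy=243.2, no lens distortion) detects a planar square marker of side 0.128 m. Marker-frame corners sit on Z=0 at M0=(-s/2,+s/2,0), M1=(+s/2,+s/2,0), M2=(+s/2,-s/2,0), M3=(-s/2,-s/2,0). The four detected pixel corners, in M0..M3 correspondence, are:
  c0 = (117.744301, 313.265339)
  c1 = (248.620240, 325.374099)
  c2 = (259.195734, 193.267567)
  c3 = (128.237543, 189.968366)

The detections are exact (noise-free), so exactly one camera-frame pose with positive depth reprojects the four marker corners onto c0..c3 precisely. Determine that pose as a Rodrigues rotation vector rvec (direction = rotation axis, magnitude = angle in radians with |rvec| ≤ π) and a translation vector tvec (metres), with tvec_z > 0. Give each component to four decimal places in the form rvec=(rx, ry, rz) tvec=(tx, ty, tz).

rvec=(-0.0348, 0.3408, 0.0607) tvec=(-0.1287, 0.0120, 0.6243)

Intrinsics K: fx=731.7, fy=623.3, cx=337.1, cy=243.2
Marker side s = 0.128 m; corners in marker frame (Z=0):
  M0 = (-0.0640, +0.0640, 0)
  M1 = (+0.0640, +0.0640, 0)
  M2 = (+0.0640, -0.0640, 0)
  M3 = (-0.0640, -0.0640, 0)
Detected image corners:
  c0 = (117.744301, 313.265339) px
  c1 = (248.620240, 325.374099) px
  c2 = (259.195734, 193.267567) px
  c3 = (128.237543, 189.968366) px
Planar DLT: solve 8×8 A·h = b for H (H[2,2]=1):
  H  [+921.66090 -89.50121 +186.21419]
  H  [-76.99166 +986.71054 +255.18015]
  H  [-0.53664 -0.03827 +1.00000]
B = K⁻¹H; ‖b₁‖=1.601859, ‖b₂‖=1.601859; λ = 2/(‖b₁‖+‖b₂‖) = 0.624275, sign → tz>0 ⇒ λ=+0.624275
r₁ = λ·B[:,0] = (+0.94069,+0.05360,-0.33501); r₂ = λ·B[:,1] = (-0.06535,+0.99758,-0.02389)
r₃ = r₁×r₂ = (+0.33292,+0.04437,+0.94191); SVD([r₁ r₂ r₃]) → R = UVᵀ:
  R  [+0.94069 -0.06535 +0.33292]
  R  [+0.05360 +0.99758 +0.04437]
  R  [-0.33501 -0.02389 +0.94191]
t = (-0.12873, +0.01200, +0.62427) m
tr R = 2.880176; θ = arccos((tr R − 1)/2) = 0.347908 rad = 19.934°
axis k = ((R−Rᵀ)₃₂, (R−Rᵀ)₁₃, (R−Rᵀ)₂₁) / (2 sinθ) = (-0.100112, +0.979562, +0.174457)
rvec = θ·k = (-0.034830, +0.340798, +0.060695)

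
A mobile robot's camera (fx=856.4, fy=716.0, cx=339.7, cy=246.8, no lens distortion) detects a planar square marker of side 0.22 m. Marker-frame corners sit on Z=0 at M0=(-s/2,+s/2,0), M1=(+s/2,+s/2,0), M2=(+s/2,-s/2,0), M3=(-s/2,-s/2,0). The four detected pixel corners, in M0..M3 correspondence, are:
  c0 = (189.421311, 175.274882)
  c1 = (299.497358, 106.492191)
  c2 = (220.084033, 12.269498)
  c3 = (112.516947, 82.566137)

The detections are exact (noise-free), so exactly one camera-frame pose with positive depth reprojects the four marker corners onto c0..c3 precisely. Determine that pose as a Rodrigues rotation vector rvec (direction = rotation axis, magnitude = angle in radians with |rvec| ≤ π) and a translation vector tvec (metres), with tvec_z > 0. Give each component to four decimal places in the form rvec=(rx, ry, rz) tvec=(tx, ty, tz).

rvec=(-0.0034, 0.1451, -0.6125) tvec=(-0.2150, -0.2902, 1.3631)

Intrinsics K: fx=856.4, fy=716.0, cx=339.7, cy=246.8
Marker side s = 0.22 m; corners in marker frame (Z=0):
  M0 = (-0.1100, +0.1100, 0)
  M1 = (+0.1100, +0.1100, 0)
  M2 = (+0.1100, -0.1100, 0)
  M3 = (-0.1100, -0.1100, 0)
Detected image corners:
  c0 = (189.421311, 175.274882) px
  c1 = (299.497358, 106.492191) px
  c2 = (220.084033, 12.269498) px
  c3 = (112.516947, 82.566137) px
Planar DLT: solve 8×8 A·h = b for H (H[2,2]=1):
  H  [+474.33039 +348.25615 +204.64311]
  H  [-325.40443 +421.62105 +94.35462]
  H  [-0.09880 -0.03384 +1.00000]
B = K⁻¹H; ‖b₁‖=0.733641, ‖b₂‖=0.733641; λ = 2/(‖b₁‖+‖b₂‖) = 1.363064, sign → tz>0 ⇒ λ=+1.363064
r₁ = λ·B[:,0] = (+0.80837,-0.57306,-0.13467); r₂ = λ·B[:,1] = (+0.57259,+0.81855,-0.04612)
r₃ = r₁×r₂ = (+0.13667,-0.03983,+0.98982); SVD([r₁ r₂ r₃]) → R = UVᵀ:
  R  [+0.80837 +0.57259 +0.13667]
  R  [-0.57306 +0.81855 -0.03983]
  R  [-0.13467 -0.04612 +0.98982]
t = (-0.21496, -0.29021, +1.36306) m
tr R = 2.616736; θ = arccos((tr R − 1)/2) = 0.629422 rad = 36.063°
axis k = ((R−Rᵀ)₃₂, (R−Rᵀ)₁₃, (R−Rᵀ)₂₁) / (2 sinθ) = (-0.005345, +0.230465, -0.973066)
rvec = θ·k = (-0.003364, +0.145060, -0.612469)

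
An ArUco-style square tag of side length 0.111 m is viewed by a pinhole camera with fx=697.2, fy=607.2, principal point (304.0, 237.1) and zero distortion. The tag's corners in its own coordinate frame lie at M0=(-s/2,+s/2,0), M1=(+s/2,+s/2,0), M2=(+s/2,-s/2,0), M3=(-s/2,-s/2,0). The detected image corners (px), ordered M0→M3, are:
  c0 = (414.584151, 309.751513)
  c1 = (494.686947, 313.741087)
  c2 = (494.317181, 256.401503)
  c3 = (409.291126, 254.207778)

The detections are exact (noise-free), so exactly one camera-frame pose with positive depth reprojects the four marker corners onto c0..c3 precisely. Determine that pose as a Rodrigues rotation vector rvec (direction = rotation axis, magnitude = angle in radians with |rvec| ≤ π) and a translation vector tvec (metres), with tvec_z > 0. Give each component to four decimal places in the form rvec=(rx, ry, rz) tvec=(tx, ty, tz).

rvec=(0.5731, 0.3047, -0.0679) tvec=(0.2034, 0.0743, 0.9548)

Intrinsics K: fx=697.2, fy=607.2, cx=304.0, cy=237.1
Marker side s = 0.111 m; corners in marker frame (Z=0):
  M0 = (-0.0555, +0.0555, 0)
  M1 = (+0.0555, +0.0555, 0)
  M2 = (+0.0555, -0.0555, 0)
  M3 = (-0.0555, -0.0555, 0)
Detected image corners:
  c0 = (414.584151, 309.751513) px
  c1 = (494.686947, 313.741087) px
  c2 = (494.317181, 256.401503) px
  c3 = (409.291126, 254.207778) px
Planar DLT: solve 8×8 A·h = b for H (H[2,2]=1):
  H  [+599.62916 +274.28970 +452.53738]
  H  [-61.68450 +663.73034 +284.35671]
  H  [-0.31667 +0.54806 +1.00000]
B = K⁻¹H; ‖b₁‖=1.047391, ‖b₂‖=1.047391; λ = 2/(‖b₁‖+‖b₂‖) = 0.954753, sign → tz>0 ⇒ λ=+0.954753
r₁ = λ·B[:,0] = (+0.95297,+0.02107,-0.30234); r₂ = λ·B[:,1] = (+0.14746,+0.83932,+0.52326)
r₃ = r₁×r₂ = (+0.26478,-0.54323,+0.79674); SVD([r₁ r₂ r₃]) → R = UVᵀ:
  R  [+0.95297 +0.14746 +0.26478]
  R  [+0.02107 +0.83932 -0.54323]
  R  [-0.30234 +0.52326 +0.79674]
t = (+0.20341, +0.07431, +0.95475) m
tr R = 2.589020; θ = arccos((tr R − 1)/2) = 0.652596 rad = 37.391°
axis k = ((R−Rᵀ)₃₂, (R−Rᵀ)₁₃, (R−Rᵀ)₂₁) / (2 sinθ) = (+0.878135, +0.466957, -0.104069)
rvec = θ·k = (+0.573067, +0.304734, -0.067915)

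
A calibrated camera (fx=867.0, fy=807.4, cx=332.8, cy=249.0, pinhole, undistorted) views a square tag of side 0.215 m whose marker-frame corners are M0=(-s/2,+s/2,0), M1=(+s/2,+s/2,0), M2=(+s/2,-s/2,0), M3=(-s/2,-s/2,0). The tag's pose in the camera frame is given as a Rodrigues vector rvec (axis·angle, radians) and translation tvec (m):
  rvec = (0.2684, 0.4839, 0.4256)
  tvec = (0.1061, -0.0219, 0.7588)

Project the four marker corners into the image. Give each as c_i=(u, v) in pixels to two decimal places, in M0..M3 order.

c0=(316.87, 271.84) c1=(513.04, 378.96) c2=(623.15, 168.80) c3=(395.76, 74.36)

Intrinsics K: fx=867.0, fy=807.4, cx=332.8, cy=249.0
Marker side s = 0.215 m; corners in marker frame (Z=0):
  M0 = (-0.1075, +0.1075, 0)
  M1 = (+0.1075, +0.1075, 0)
  M2 = (+0.1075, -0.1075, 0)
  M3 = (-0.1075, -0.1075, 0)
rvec = (0.2684, 0.4839, 0.4256), |rvec| = θ = 0.69809 rad = 39.998°
Rodrigues: sinθ=0.64276, 1−cosθ=0.23393; R = I + sinθ·[k]× + (1−cosθ)·[k]×²:
    [+0.80065 -0.32952 +0.50038]
    [+0.45421 +0.87847 -0.14827]
    [-0.39071 +0.34598 +0.85302]
t = (0.1061, -0.0219, 0.7588) m
M0: Pc = R·M0+t = (-0.01539, +0.02371, +0.83799); u = 867.0·(-0.01539)/0.83799 + 332.8 = 316.8740, v = 807.4·(+0.02371)/0.83799 + 249.0 = 271.8426
M1: Pc = R·M1+t = (+0.15675, +0.12136, +0.75399); u = 867.0·(+0.15675)/0.75399 + 332.8 = 513.0395, v = 807.4·(+0.12136)/0.75399 + 249.0 = 378.9597
M2: Pc = R·M2+t = (+0.22759, -0.06751, +0.67961); u = 867.0·(+0.22759)/0.67961 + 332.8 = 623.1499, v = 807.4·(-0.06751)/0.67961 + 249.0 = 168.7974
M3: Pc = R·M3+t = (+0.05545, -0.16516, +0.76361); u = 867.0·(+0.05545)/0.76361 + 332.8 = 395.7619, v = 807.4·(-0.16516)/0.76361 + 249.0 = 74.3650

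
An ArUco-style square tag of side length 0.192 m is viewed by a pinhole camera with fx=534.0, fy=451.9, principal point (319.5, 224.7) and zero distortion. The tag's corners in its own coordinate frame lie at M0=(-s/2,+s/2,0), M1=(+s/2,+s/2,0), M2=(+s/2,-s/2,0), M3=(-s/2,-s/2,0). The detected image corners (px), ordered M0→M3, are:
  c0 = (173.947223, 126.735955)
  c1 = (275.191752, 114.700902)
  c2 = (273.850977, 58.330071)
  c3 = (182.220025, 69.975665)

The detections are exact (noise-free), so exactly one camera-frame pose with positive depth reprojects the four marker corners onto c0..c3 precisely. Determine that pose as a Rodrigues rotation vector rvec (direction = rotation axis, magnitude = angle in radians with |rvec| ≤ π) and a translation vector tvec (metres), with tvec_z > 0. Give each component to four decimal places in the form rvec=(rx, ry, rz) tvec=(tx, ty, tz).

rvec=(-0.5705, 0.1088, -0.0948) tvec=(-0.1821, -0.3078, 1.0408)

Intrinsics K: fx=534.0, fy=451.9, cx=319.5, cy=224.7
Marker side s = 0.192 m; corners in marker frame (Z=0):
  M0 = (-0.0960, +0.0960, 0)
  M1 = (+0.0960, +0.0960, 0)
  M2 = (+0.0960, -0.0960, 0)
  M3 = (-0.0960, -0.0960, 0)
Detected image corners:
  c0 = (173.947223, 126.735955) px
  c1 = (275.191752, 114.700902) px
  c2 = (273.850977, 58.330071) px
  c3 = (182.220025, 69.975665) px
Planar DLT: solve 8×8 A·h = b for H (H[2,2]=1):
  H  [+484.42149 -136.32207 +226.04967]
  H  [-68.39971 +246.38287 +91.06048]
  H  [-0.07337 -0.52184 +1.00000]
B = K⁻¹H; ‖b₁‖=0.960774, ‖b₂‖=0.960774; λ = 2/(‖b₁‖+‖b₂‖) = 1.040827, sign → tz>0 ⇒ λ=+1.040827
r₁ = λ·B[:,0] = (+0.98988,-0.11957,-0.07637); r₂ = λ·B[:,1] = (+0.05926,+0.83755,-0.54314)
r₃ = r₁×r₂ = (+0.12890,+0.53312,+0.83616); SVD([r₁ r₂ r₃]) → R = UVᵀ:
  R  [+0.98988 +0.05926 +0.12890]
  R  [-0.11957 +0.83754 +0.53312]
  R  [-0.07637 -0.54314 +0.83616]
t = (-0.18215, -0.30780, +1.04083) m
tr R = 2.663589; θ = arccos((tr R − 1)/2) = 0.588464 rad = 33.716°
axis k = ((R−Rᵀ)₃₂, (R−Rᵀ)₁₃, (R−Rᵀ)₂₁) / (2 sinθ) = (-0.969465, +0.184901, -0.161085)
rvec = θ·k = (-0.570495, +0.108807, -0.094793)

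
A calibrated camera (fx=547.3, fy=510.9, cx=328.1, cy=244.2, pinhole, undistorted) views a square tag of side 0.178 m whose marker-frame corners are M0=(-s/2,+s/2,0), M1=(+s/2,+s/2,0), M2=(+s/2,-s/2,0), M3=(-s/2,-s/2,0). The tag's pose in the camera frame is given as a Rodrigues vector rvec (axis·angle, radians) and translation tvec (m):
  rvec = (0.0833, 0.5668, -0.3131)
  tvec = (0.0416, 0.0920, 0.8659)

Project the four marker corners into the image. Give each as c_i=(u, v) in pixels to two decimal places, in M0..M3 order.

c0=(327.24, 356.31) c1=(422.24, 339.61) c2=(384.69, 233.97) c3=(293.78, 261.74)

Intrinsics K: fx=547.3, fy=510.9, cx=328.1, cy=244.2
Marker side s = 0.178 m; corners in marker frame (Z=0):
  M0 = (-0.0890, +0.0890, 0)
  M1 = (+0.0890, +0.0890, 0)
  M2 = (+0.0890, -0.0890, 0)
  M3 = (-0.0890, -0.0890, 0)
rvec = (0.0833, 0.5668, -0.3131), |rvec| = θ = 0.65287 rad = 37.406°
Rodrigues: sinθ=0.60746, 1−cosθ=0.20565; R = I + sinθ·[k]× + (1−cosθ)·[k]×²:
    [+0.79769 +0.31411 +0.51480]
    [-0.26855 +0.94935 -0.16313]
    [-0.53997 -0.00812 +0.84165]
t = (0.0416, 0.0920, 0.8659) m
M0: Pc = R·M0+t = (-0.00144, +0.20039, +0.91323); u = 547.3·(-0.00144)/0.91323 + 328.1 = 327.2375, v = 510.9·(+0.20039)/0.91323 + 244.2 = 356.3079
M1: Pc = R·M1+t = (+0.14055, +0.15259, +0.81712); u = 547.3·(+0.14055)/0.81712 + 328.1 = 422.2394, v = 510.9·(+0.15259)/0.81712 + 244.2 = 339.6072
M2: Pc = R·M2+t = (+0.08464, -0.01639, +0.81857); u = 547.3·(+0.08464)/0.81857 + 328.1 = 384.6906, v = 510.9·(-0.01639)/0.81857 + 244.2 = 233.9684
M3: Pc = R·M3+t = (-0.05735, +0.03141, +0.91468); u = 547.3·(-0.05735)/0.91468 + 328.1 = 293.7843, v = 510.9·(+0.03141)/0.91468 + 244.2 = 261.7433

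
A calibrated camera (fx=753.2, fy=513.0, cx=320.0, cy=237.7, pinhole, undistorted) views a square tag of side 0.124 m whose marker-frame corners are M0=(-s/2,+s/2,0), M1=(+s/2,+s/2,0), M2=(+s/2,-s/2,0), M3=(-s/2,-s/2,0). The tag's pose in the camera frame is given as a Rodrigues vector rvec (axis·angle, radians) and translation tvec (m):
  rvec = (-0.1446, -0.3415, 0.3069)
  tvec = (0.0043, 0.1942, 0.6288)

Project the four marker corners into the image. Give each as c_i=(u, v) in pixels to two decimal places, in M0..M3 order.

c0=(234.23, 437.50) c1=(371.03, 457.50) c2=(407.57, 358.64) c3=(278.21, 333.35)

Intrinsics K: fx=753.2, fy=513.0, cx=320.0, cy=237.7
Marker side s = 0.124 m; corners in marker frame (Z=0):
  M0 = (-0.0620, +0.0620, 0)
  M1 = (+0.0620, +0.0620, 0)
  M2 = (+0.0620, -0.0620, 0)
  M3 = (-0.0620, -0.0620, 0)
rvec = (-0.1446, -0.3415, 0.3069), |rvec| = θ = 0.48137 rad = 27.581°
Rodrigues: sinθ=0.46300, 1−cosθ=0.11364; R = I + sinθ·[k]× + (1−cosθ)·[k]×²:
    [+0.89661 -0.27097 -0.35023]
    [+0.31940 +0.94355 +0.08768]
    [+0.30670 -0.19048 +0.93255]
t = (0.0043, 0.1942, 0.6288) m
M0: Pc = R·M0+t = (-0.06809, +0.23290, +0.59797); u = 753.2·(-0.06809)/0.59797 + 320.0 = 234.2348, v = 513.0·(+0.23290)/0.59797 + 237.7 = 437.5017
M1: Pc = R·M1+t = (+0.04309, +0.27250, +0.63601); u = 753.2·(+0.04309)/0.63601 + 320.0 = 371.0302, v = 513.0·(+0.27250)/0.63601 + 237.7 = 457.5002
M2: Pc = R·M2+t = (+0.07669, +0.15550, +0.65963); u = 753.2·(+0.07669)/0.65963 + 320.0 = 407.5694, v = 513.0·(+0.15550)/0.65963 + 237.7 = 358.6366
M3: Pc = R·M3+t = (-0.03449, +0.11590, +0.62159); u = 753.2·(-0.03449)/0.62159 + 320.0 = 278.2075, v = 513.0·(+0.11590)/0.62159 + 237.7 = 333.3492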